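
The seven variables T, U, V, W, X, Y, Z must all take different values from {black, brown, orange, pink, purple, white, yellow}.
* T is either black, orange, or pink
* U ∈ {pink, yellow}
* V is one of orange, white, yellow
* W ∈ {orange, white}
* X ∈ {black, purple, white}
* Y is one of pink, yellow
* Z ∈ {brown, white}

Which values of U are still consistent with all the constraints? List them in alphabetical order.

Among the 7 variables, brown fits only Z (and all 7 values in {black, brown, orange, pink, purple, white, yellow} must be used), so Z = brown.
Among the 6 still-open variables, purple fits only X (and all 6 values in {black, orange, pink, purple, white, yellow} must be used), so X = purple.
The 5 still-open variables together cover exactly {black, orange, pink, white, yellow} — 5 values for 5 variables — and black appears only in T's list, so T = black.
U and Y between them cover only {pink, yellow} — a naked pair. Remove those values from V.
No further eliminations apply; U can still be any of pink, yellow.

pink, yellow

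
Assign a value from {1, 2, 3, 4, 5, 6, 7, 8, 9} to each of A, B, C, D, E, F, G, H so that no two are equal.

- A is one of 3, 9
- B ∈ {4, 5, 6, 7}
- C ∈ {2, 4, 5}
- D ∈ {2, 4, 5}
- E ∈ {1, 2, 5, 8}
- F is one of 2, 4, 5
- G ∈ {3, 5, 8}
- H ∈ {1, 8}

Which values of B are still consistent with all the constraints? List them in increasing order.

C, D, F share exactly the 3 values {2, 4, 5}; by pigeonhole those values go to them, so strike 2, 4, 5 from B, E, G.
E and H share exactly the 2 values {1, 8}; by pigeonhole those values go to them, so strike 1, 8 from G.
That leaves G = 3. Strike 3 from A.
A must be 9 (only option left).
No further eliminations apply; B can still be any of 6, 7.

6, 7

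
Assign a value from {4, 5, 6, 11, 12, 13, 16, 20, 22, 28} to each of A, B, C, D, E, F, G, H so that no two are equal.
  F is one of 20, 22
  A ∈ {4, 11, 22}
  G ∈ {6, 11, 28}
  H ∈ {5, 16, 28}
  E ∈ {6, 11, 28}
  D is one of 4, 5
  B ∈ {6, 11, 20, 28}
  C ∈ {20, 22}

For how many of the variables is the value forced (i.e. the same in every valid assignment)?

The 8 variables together cover exactly {4, 5, 6, 11, 16, 20, 22, 28} — 8 values for 8 variables — and 16 appears only in H's list, so H = 16.
The 7 still-open variables draw from only 7 values {4, 5, 6, 11, 20, 22, 28}, so each is used; only D can be 5, hence D = 5.
Among the 6 still-open variables, 4 fits only A (and all 6 values in {4, 6, 11, 20, 22, 28} must be used), so A = 4.
C and F between them cover only {20, 22} — a naked pair. Remove those values from B.
Determined: A=4, D=5, H=16. The other variables each still have more than one consistent value. That makes 3.

3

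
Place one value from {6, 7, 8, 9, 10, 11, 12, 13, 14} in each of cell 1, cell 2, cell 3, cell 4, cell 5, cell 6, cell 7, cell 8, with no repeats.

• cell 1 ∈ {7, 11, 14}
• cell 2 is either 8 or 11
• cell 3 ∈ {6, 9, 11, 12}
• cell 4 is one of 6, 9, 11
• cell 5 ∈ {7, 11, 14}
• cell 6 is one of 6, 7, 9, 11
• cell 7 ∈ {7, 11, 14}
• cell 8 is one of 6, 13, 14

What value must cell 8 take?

13

The 8 variables together cover exactly {6, 7, 8, 9, 11, 12, 13, 14} — 8 values for 8 variables — and 8 appears only in cell 2's list, so cell 2 = 8.
The 7 still-open variables draw from only 7 values {6, 7, 9, 11, 12, 13, 14}, so each is used; only cell 3 can be 12, hence cell 3 = 12.
The 6 still-open variables draw from only 6 values {6, 7, 9, 11, 13, 14}, so each is used; only cell 8 can be 13, hence cell 8 = 13.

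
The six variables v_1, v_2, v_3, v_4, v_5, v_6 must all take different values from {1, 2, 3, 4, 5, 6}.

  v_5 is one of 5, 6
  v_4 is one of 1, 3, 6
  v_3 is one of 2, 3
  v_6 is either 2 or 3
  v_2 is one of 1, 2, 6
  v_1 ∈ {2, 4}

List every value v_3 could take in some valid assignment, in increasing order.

2, 3

The 6 variables draw from only 6 values {1, 2, 3, 4, 5, 6}, so each is used; only v_1 can be 4, hence v_1 = 4.
The 5 still-open variables draw from only 5 values {1, 2, 3, 5, 6}, so each is used; only v_5 can be 5, hence v_5 = 5.
v_3 and v_6 share exactly the 2 values {2, 3}; by pigeonhole those values go to them, so strike 2, 3 from v_2, v_4.
No further eliminations apply; v_3 can still be any of 2, 3.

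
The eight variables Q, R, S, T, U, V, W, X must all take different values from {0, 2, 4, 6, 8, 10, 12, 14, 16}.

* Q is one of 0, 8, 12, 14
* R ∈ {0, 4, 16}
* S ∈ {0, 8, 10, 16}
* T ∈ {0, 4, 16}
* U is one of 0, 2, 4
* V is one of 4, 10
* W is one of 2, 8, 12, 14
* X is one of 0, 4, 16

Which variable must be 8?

R, T, X share exactly the 3 values {0, 4, 16}; by pigeonhole those values go to them, so strike 0, 4, 16 from Q, S, U, V.
U's domain is down to {2}, so U = 2. Strike 2 from W.
That leaves V = 10. Remove 10 from S.
So 8 goes to S.

S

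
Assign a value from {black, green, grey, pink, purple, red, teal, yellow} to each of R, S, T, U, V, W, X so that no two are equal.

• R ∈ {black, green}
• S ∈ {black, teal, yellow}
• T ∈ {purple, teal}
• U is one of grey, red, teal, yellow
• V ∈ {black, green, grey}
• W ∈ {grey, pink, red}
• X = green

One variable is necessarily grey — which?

V

X has just one choice, so X = green. Eliminate green elsewhere: R, V.
R's domain is down to {black}, so R = black. Eliminate black elsewhere: S, V.
So grey goes to V.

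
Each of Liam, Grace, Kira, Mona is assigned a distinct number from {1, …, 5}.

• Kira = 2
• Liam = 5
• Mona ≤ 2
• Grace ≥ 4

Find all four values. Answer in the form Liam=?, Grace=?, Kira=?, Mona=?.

Liam=5, Grace=4, Kira=2, Mona=1

Liam has just one choice, so Liam = 5. So Grace can't be 5.
Grace's domain is down to {4}, so Grace = 4.
Kira has just one choice, so Kira = 2. Eliminate 2 elsewhere: Mona.
Mona must be 1 (only option left).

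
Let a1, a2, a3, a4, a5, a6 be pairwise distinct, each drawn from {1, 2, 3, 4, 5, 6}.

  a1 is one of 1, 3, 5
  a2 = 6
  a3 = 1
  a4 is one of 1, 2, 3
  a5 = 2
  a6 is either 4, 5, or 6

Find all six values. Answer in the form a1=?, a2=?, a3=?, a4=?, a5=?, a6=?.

a1=5, a2=6, a3=1, a4=3, a5=2, a6=4

a2 must be 6 (only option left). Eliminate 6 elsewhere: a6.
a3's domain is down to {1}, so a3 = 1. So a1, a4 can't be 1.
That leaves a5 = 2. Strike 2 from a4.
a4's domain is down to {3}, so a4 = 3. Eliminate 3 elsewhere: a1.
a1 has just one choice, so a1 = 5. Remove 5 from a6.
a6 must be 4 (only option left).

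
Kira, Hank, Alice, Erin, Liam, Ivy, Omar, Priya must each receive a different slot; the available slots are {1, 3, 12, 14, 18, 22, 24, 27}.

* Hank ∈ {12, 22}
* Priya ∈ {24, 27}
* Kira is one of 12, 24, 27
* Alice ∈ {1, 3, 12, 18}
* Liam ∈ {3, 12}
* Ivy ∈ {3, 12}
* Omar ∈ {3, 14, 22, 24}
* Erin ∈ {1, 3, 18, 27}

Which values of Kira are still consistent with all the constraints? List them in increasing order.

The 8 variables together cover exactly {1, 3, 12, 14, 18, 22, 24, 27} — 8 values for 8 variables — and 14 appears only in Omar's list, so Omar = 14.
The 7 still-open variables draw from only 7 values {1, 3, 12, 18, 22, 24, 27}, so each is used; only Hank can be 22, hence Hank = 22.
Liam and Ivy between them cover only {3, 12} — a naked pair. Remove those values from Kira, Alice, Erin.
Kira and Priya share exactly the 2 values {24, 27}; by pigeonhole those values go to them, so strike 24, 27 from Erin.
No further eliminations apply; Kira can still be any of 24, 27.

24, 27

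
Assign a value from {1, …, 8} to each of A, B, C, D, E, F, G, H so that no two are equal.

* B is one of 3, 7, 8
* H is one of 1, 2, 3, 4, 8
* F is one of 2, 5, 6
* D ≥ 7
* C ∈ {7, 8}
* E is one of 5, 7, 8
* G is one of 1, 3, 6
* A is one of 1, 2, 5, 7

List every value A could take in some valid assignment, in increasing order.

Among the 8 variables, 4 fits only H (and all 8 values in {1, 2, 3, 4, 5, 6, 7, 8} must be used), so H = 4.
C and D between them cover only {7, 8} — a naked pair. Remove those values from A, B, E.
B has just one choice, so B = 3. Strike 3 from G.
E's domain is down to {5}, so E = 5. So A, F can't be 5.
No further eliminations apply; A can still be any of 1, 2.

1, 2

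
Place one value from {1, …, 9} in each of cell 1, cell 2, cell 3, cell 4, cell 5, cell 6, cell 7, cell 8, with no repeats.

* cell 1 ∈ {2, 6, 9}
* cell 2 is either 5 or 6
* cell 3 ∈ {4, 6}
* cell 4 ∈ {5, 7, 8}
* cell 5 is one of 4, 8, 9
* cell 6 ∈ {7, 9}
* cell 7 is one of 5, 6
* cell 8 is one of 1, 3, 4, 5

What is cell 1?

cell 2 and cell 7 share exactly the 2 values {5, 6}; by pigeonhole those values go to them, so strike 5, 6 from cell 1, cell 3, cell 4, cell 8.
cell 3's domain is down to {4}, so cell 3 = 4. Remove 4 from cell 5, cell 8.
The 3 variables cell 4, cell 5, cell 6 are confined to {7, 8, 9}, which locks those values in; drop them from cell 1.
So cell 1 = 2.

2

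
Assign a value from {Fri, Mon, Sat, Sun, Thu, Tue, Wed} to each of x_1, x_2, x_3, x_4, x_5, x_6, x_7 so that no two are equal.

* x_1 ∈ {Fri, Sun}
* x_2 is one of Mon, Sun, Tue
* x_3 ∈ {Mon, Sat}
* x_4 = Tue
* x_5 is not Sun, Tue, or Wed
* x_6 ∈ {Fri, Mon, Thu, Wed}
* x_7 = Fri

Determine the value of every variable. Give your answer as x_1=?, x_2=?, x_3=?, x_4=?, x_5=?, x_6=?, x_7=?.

x_1=Sun, x_2=Mon, x_3=Sat, x_4=Tue, x_5=Thu, x_6=Wed, x_7=Fri

x_4's domain is down to {Tue}, so x_4 = Tue. Eliminate Tue elsewhere: x_2.
x_7's domain is down to {Fri}, so x_7 = Fri. So x_1, x_5, x_6 can't be Fri.
x_1 has just one choice, so x_1 = Sun. Strike Sun from x_2.
x_2's domain is down to {Mon}, so x_2 = Mon. Strike Mon from x_3, x_5, x_6.
x_3 has just one choice, so x_3 = Sat. Remove Sat from x_5.
x_5's domain is down to {Thu}, so x_5 = Thu. Remove Thu from x_6.
That leaves x_6 = Wed.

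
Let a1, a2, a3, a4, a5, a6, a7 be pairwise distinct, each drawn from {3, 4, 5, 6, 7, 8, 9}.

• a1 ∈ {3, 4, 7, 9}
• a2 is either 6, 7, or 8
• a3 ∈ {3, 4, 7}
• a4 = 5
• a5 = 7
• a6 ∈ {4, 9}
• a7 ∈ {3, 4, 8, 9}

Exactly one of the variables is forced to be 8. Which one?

a4 has just one choice, so a4 = 5.
That leaves a5 = 7. Remove 7 from a1, a2, a3.
Among the 5 still-open variables, 6 fits only a2 (and all 5 values in {3, 4, 6, 8, 9} must be used), so a2 = 6.
Among the 4 still-open variables, 8 fits only a7 (and all 4 values in {3, 4, 8, 9} must be used), so a7 = 8.

a7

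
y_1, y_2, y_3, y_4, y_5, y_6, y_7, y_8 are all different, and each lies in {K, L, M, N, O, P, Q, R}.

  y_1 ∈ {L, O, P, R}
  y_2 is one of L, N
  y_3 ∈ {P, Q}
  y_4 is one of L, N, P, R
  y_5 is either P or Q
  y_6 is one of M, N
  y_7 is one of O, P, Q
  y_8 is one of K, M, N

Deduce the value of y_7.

The 8 variables draw from only 8 values {K, L, M, N, O, P, Q, R}, so each is used; only y_8 can be K, hence y_8 = K.
The 7 still-open variables draw from only 7 values {L, M, N, O, P, Q, R}, so each is used; only y_6 can be M, hence y_6 = M.
y_3 and y_5 share exactly the 2 values {P, Q}; by pigeonhole those values go to them, so strike P, Q from y_1, y_4, y_7.
So y_7 = O.

O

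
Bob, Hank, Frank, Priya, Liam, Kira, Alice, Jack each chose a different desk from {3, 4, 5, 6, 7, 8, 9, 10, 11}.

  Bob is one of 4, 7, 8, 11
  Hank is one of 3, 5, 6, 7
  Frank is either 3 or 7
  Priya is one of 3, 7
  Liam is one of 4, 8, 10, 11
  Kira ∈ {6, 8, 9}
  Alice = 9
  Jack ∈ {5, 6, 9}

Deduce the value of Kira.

Alice has just one choice, so Alice = 9. Eliminate 9 elsewhere: Kira, Jack.
Frank and Priya share exactly the 2 values {3, 7}; by pigeonhole those values go to them, so strike 3, 7 from Bob, Hank.
The 2 variables Hank and Jack are confined to {5, 6}, which locks those values in; drop them from Kira.
So Kira = 8.

8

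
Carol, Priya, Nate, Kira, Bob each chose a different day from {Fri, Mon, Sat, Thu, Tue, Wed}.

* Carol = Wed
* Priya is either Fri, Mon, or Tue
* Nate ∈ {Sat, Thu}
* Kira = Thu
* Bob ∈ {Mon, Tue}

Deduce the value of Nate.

Carol has just one choice, so Carol = Wed.
Kira has just one choice, so Kira = Thu. Strike Thu from Nate.
So Nate = Sat.

Sat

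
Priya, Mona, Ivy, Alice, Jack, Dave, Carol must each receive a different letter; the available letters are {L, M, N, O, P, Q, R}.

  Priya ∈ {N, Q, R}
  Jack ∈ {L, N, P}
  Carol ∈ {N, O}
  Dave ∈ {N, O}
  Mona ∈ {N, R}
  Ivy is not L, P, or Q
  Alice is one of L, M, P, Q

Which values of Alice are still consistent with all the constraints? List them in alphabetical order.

L, P

Dave and Carol share exactly the 2 values {N, O}; by pigeonhole those values go to them, so strike N, O from Priya, Mona, Ivy, Jack.
Mona has just one choice, so Mona = R. Strike R from Priya, Ivy.
Ivy's domain is down to {M}, so Ivy = M. Eliminate M elsewhere: Alice.
That leaves Priya = Q. Strike Q from Alice.
No further eliminations apply; Alice can still be any of L, P.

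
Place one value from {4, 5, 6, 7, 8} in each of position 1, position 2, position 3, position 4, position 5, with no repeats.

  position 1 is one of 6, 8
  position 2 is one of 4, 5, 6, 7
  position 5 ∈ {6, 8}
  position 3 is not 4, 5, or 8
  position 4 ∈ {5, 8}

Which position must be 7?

position 3

The 5 variables together cover exactly {4, 5, 6, 7, 8} — 5 values for 5 variables — and 4 appears only in position 2's list, so position 2 = 4.
Among the 4 still-open variables, 5 fits only position 4 (and all 4 values in {5, 6, 7, 8} must be used), so position 4 = 5.
The 3 still-open variables together cover exactly {6, 7, 8} — 3 values for 3 variables — and 7 appears only in position 3's list, so position 3 = 7.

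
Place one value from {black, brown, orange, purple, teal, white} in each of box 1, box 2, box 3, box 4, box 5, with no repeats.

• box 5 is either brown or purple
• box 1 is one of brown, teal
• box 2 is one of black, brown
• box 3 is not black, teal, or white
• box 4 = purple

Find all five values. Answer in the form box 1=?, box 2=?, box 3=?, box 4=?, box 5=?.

box 4 has just one choice, so box 4 = purple. Strike purple from box 3, box 5.
box 5 has just one choice, so box 5 = brown. Eliminate brown elsewhere: box 1, box 2, box 3.
box 1 has just one choice, so box 1 = teal.
box 2 must be black (only option left).
box 3's domain is down to {orange}, so box 3 = orange.

box 1=teal, box 2=black, box 3=orange, box 4=purple, box 5=brown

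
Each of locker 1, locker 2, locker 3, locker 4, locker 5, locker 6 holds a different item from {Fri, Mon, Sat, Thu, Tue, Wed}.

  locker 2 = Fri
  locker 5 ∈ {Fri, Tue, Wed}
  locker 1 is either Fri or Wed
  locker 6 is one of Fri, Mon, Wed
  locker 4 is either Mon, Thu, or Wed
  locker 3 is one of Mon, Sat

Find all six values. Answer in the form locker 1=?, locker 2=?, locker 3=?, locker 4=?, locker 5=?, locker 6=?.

locker 2 must be Fri (only option left). Strike Fri from locker 1, locker 5, locker 6.
locker 1 has just one choice, so locker 1 = Wed. Strike Wed from locker 4, locker 5, locker 6.
That leaves locker 5 = Tue.
locker 6's domain is down to {Mon}, so locker 6 = Mon. Eliminate Mon elsewhere: locker 3, locker 4.
locker 3 has just one choice, so locker 3 = Sat.
That leaves locker 4 = Thu.

locker 1=Wed, locker 2=Fri, locker 3=Sat, locker 4=Thu, locker 5=Tue, locker 6=Mon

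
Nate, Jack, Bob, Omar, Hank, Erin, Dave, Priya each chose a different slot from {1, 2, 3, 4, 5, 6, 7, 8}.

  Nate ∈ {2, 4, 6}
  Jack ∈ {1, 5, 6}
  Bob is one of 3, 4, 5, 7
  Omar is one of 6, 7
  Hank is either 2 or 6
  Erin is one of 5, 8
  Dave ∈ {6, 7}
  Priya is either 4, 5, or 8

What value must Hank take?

2

The 8 variables draw from only 8 values {1, 2, 3, 4, 5, 6, 7, 8}, so each is used; only Jack can be 1, hence Jack = 1.
The 7 still-open variables together cover exactly {2, 3, 4, 5, 6, 7, 8} — 7 values for 7 variables — and 3 appears only in Bob's list, so Bob = 3.
Omar and Dave share exactly the 2 values {6, 7}; by pigeonhole those values go to them, so strike 6, 7 from Nate, Hank.
So Hank = 2.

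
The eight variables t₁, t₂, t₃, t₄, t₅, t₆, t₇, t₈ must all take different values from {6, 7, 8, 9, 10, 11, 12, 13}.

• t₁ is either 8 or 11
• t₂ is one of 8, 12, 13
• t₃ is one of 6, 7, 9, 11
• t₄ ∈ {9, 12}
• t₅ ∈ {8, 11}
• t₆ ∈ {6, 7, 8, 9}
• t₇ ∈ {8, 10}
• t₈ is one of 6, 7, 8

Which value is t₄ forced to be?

Among the 8 variables, 10 fits only t₇ (and all 8 values in {6, 7, 8, 9, 10, 11, 12, 13} must be used), so t₇ = 10.
The 7 still-open variables together cover exactly {6, 7, 8, 9, 11, 12, 13} — 7 values for 7 variables — and 13 appears only in t₂'s list, so t₂ = 13.
Among the 6 still-open variables, 12 fits only t₄ (and all 6 values in {6, 7, 8, 9, 11, 12} must be used), so t₄ = 12.

12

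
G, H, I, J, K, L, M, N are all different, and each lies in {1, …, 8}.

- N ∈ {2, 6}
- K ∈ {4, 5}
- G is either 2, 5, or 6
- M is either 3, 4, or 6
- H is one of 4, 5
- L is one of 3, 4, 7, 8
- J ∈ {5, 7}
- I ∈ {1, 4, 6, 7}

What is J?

7

Among the 8 variables, 1 fits only I (and all 8 values in {1, 2, 3, 4, 5, 6, 7, 8} must be used), so I = 1.
The 7 still-open variables together cover exactly {2, 3, 4, 5, 6, 7, 8} — 7 values for 7 variables — and 8 appears only in L's list, so L = 8.
The 6 still-open variables draw from only 6 values {2, 3, 4, 5, 6, 7}, so each is used; only M can be 3, hence M = 3.
The 5 still-open variables draw from only 5 values {2, 4, 5, 6, 7}, so each is used; only J can be 7, hence J = 7.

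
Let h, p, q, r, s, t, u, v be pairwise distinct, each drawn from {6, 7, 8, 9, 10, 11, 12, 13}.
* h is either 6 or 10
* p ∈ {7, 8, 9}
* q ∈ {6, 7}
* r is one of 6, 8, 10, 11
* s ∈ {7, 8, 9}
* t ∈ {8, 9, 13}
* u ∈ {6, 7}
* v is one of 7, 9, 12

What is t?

Among the 8 variables, 11 fits only r (and all 8 values in {6, 7, 8, 9, 10, 11, 12, 13} must be used), so r = 11.
Among the 7 still-open variables, 10 fits only h (and all 7 values in {6, 7, 8, 9, 10, 12, 13} must be used), so h = 10.
Among the 6 still-open variables, 12 fits only v (and all 6 values in {6, 7, 8, 9, 12, 13} must be used), so v = 12.
The 5 still-open variables together cover exactly {6, 7, 8, 9, 13} — 5 values for 5 variables — and 13 appears only in t's list, so t = 13.

13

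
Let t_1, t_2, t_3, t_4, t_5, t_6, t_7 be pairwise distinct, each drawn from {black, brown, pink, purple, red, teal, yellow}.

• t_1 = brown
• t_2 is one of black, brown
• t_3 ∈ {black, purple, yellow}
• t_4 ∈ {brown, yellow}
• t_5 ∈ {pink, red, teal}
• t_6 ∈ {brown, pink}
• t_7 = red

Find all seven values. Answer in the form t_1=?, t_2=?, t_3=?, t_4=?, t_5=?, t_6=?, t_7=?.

t_1=brown, t_2=black, t_3=purple, t_4=yellow, t_5=teal, t_6=pink, t_7=red

t_1's domain is down to {brown}, so t_1 = brown. Eliminate brown elsewhere: t_2, t_4, t_6.
t_2 must be black (only option left). Remove black from t_3.
t_4 has just one choice, so t_4 = yellow. Strike yellow from t_3.
t_6 must be pink (only option left). Eliminate pink elsewhere: t_5.
t_7's domain is down to {red}, so t_7 = red. Eliminate red elsewhere: t_5.
That leaves t_3 = purple.
t_5 must be teal (only option left).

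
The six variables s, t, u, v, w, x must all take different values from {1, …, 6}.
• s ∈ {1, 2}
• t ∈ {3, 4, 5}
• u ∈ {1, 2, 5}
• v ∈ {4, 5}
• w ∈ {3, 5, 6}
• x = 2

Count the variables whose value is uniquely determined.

6

x has just one choice, so x = 2. Remove 2 from s, u.
That leaves s = 1. Remove 1 from u.
u's domain is down to {5}, so u = 5. So t, v, w can't be 5.
v's domain is down to {4}, so v = 4. So t can't be 4.
t must be 3 (only option left). Strike 3 from w.
That leaves w = 6.
Every variable is fixed: s=1, t=3, u=5, v=4, w=6, x=2. That makes 6.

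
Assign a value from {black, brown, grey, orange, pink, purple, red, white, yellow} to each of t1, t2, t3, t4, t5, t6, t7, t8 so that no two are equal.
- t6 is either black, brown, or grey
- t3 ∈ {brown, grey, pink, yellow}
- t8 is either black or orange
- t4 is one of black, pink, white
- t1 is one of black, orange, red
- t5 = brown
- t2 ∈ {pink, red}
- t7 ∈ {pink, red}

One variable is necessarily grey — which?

t6

t5 has just one choice, so t5 = brown. Strike brown from t3, t6.
The 7 still-open variables together cover exactly {black, grey, orange, pink, red, white, yellow} — 7 values for 7 variables — and white appears only in t4's list, so t4 = white.
Among the 6 still-open variables, yellow fits only t3 (and all 6 values in {black, grey, orange, pink, red, yellow} must be used), so t3 = yellow.
The 5 still-open variables draw from only 5 values {black, grey, orange, pink, red}, so each is used; only t6 can be grey, hence t6 = grey.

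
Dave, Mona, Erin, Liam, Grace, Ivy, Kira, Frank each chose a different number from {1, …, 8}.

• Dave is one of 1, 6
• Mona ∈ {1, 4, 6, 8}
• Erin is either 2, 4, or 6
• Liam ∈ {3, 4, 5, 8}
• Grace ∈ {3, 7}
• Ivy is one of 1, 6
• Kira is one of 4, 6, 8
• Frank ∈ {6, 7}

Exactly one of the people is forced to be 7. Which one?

Frank

The 8 variables together cover exactly {1, 2, 3, 4, 5, 6, 7, 8} — 8 values for 8 variables — and 2 appears only in Erin's list, so Erin = 2.
Among the 7 still-open variables, 5 fits only Liam (and all 7 values in {1, 3, 4, 5, 6, 7, 8} must be used), so Liam = 5.
Among the 6 still-open variables, 3 fits only Grace (and all 6 values in {1, 3, 4, 6, 7, 8} must be used), so Grace = 3.
The 5 still-open variables draw from only 5 values {1, 4, 6, 7, 8}, so each is used; only Frank can be 7, hence Frank = 7.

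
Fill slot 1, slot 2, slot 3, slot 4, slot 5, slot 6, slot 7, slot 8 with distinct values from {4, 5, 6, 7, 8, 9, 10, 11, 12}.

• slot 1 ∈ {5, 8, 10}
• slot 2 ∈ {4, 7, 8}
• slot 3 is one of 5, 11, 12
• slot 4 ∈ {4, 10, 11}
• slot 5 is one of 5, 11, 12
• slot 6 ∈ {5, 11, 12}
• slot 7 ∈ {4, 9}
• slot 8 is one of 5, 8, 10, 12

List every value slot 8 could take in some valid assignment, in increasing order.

8, 10

The 8 variables draw from only 8 values {4, 5, 7, 8, 9, 10, 11, 12}, so each is used; only slot 2 can be 7, hence slot 2 = 7.
The 7 still-open variables draw from only 7 values {4, 5, 8, 9, 10, 11, 12}, so each is used; only slot 7 can be 9, hence slot 7 = 9.
Among the 6 still-open variables, 4 fits only slot 4 (and all 6 values in {4, 5, 8, 10, 11, 12} must be used), so slot 4 = 4.
slot 3, slot 5, slot 6 share exactly the 3 values {5, 11, 12}; by pigeonhole those values go to them, so strike 5, 11, 12 from slot 1, slot 8.
No further eliminations apply; slot 8 can still be any of 8, 10.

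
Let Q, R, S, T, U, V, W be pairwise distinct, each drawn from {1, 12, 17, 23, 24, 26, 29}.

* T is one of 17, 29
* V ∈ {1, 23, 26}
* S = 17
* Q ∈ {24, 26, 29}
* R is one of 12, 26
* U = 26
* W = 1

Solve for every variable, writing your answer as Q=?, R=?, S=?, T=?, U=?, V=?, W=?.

S has just one choice, so S = 17. So T can't be 17.
T has just one choice, so T = 29. Eliminate 29 elsewhere: Q.
U has just one choice, so U = 26. Remove 26 from Q, R, V.
W has just one choice, so W = 1. Strike 1 from V.
Q must be 24 (only option left).
That leaves R = 12.
V must be 23 (only option left).

Q=24, R=12, S=17, T=29, U=26, V=23, W=1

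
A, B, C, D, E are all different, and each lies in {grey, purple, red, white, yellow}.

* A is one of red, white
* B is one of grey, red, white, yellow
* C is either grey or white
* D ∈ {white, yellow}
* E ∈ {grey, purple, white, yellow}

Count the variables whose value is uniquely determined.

1

The 5 variables draw from only 5 values {grey, purple, red, white, yellow}, so each is used; only E can be purple, hence E = purple.
Determined: E=purple. The other variables each still have more than one consistent value. That makes 1.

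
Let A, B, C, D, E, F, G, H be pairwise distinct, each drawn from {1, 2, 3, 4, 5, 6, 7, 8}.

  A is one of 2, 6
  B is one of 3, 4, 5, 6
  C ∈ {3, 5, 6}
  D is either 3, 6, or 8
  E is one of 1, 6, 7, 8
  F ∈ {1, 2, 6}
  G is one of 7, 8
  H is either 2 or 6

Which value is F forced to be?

1

Among the 8 variables, 4 fits only B (and all 8 values in {1, 2, 3, 4, 5, 6, 7, 8} must be used), so B = 4.
The 7 still-open variables draw from only 7 values {1, 2, 3, 5, 6, 7, 8}, so each is used; only C can be 5, hence C = 5.
The 6 still-open variables together cover exactly {1, 2, 3, 6, 7, 8} — 6 values for 6 variables — and 3 appears only in D's list, so D = 3.
The 2 variables A and H are confined to {2, 6}, which locks those values in; drop them from E, F.
So F = 1.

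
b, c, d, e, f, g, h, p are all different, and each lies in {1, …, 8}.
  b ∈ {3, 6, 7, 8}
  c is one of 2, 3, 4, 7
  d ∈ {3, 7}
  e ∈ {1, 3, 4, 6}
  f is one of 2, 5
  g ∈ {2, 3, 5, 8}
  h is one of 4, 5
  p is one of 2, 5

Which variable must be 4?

The 8 variables draw from only 8 values {1, 2, 3, 4, 5, 6, 7, 8}, so each is used; only e can be 1, hence e = 1.
The 7 still-open variables together cover exactly {2, 3, 4, 5, 6, 7, 8} — 7 values for 7 variables — and 6 appears only in b's list, so b = 6.
Among the 6 still-open variables, 8 fits only g (and all 6 values in {2, 3, 4, 5, 7, 8} must be used), so g = 8.
f and p share exactly the 2 values {2, 5}; by pigeonhole those values go to them, so strike 2, 5 from c, h.
So 4 goes to h.

h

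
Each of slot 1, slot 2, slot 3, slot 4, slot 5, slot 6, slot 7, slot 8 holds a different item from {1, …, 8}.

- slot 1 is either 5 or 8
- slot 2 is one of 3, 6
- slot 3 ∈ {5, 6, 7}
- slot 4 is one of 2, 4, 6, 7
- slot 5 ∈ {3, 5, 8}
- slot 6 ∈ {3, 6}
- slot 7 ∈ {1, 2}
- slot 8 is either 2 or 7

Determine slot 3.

Among the 8 variables, 1 fits only slot 7 (and all 8 values in {1, 2, 3, 4, 5, 6, 7, 8} must be used), so slot 7 = 1.
Among the 7 still-open variables, 4 fits only slot 4 (and all 7 values in {2, 3, 4, 5, 6, 7, 8} must be used), so slot 4 = 4.
The 6 still-open variables together cover exactly {2, 3, 5, 6, 7, 8} — 6 values for 6 variables — and 2 appears only in slot 8's list, so slot 8 = 2.
Among the 5 still-open variables, 7 fits only slot 3 (and all 5 values in {3, 5, 6, 7, 8} must be used), so slot 3 = 7.

7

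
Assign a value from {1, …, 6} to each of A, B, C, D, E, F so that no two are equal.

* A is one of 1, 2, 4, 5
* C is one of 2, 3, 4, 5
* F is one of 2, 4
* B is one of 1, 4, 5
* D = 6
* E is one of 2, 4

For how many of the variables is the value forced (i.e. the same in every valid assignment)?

D's domain is down to {6}, so D = 6.
The 5 still-open variables together cover exactly {1, 2, 3, 4, 5} — 5 values for 5 variables — and 3 appears only in C's list, so C = 3.
E and F between them cover only {2, 4} — a naked pair. Remove those values from A, B.
Determined: C=3, D=6. The other variables each still have more than one consistent value. That makes 2.

2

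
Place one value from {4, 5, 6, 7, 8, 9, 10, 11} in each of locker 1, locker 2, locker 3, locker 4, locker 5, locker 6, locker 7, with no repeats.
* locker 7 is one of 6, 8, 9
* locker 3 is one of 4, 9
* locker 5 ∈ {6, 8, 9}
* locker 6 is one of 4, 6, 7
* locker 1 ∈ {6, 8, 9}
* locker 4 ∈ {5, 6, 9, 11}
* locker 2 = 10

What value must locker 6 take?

7

locker 2 has just one choice, so locker 2 = 10.
The 3 variables locker 1, locker 5, locker 7 are confined to {6, 8, 9}, which locks those values in; drop them from locker 3, locker 4, locker 6.
That leaves locker 3 = 4. Strike 4 from locker 6.
So locker 6 = 7.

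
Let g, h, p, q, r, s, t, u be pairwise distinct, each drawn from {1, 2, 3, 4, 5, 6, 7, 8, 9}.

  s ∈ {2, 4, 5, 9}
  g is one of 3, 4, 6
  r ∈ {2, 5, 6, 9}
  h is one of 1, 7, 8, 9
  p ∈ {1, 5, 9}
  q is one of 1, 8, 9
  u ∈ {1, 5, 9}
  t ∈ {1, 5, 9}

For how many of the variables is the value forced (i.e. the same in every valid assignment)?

The 3 variables p, t, u are confined to {1, 5, 9}, which locks those values in; drop them from h, q, r, s.
That leaves q = 8. So h can't be 8.
h must be 7 (only option left).
Determined: h=7, q=8. The other variables each still have more than one consistent value. That makes 2.

2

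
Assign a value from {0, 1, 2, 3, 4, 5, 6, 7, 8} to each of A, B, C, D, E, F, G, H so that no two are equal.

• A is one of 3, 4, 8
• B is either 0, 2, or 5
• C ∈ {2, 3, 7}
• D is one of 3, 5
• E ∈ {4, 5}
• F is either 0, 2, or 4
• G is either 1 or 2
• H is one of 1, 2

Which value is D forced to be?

3

The 8 variables together cover exactly {0, 1, 2, 3, 4, 5, 7, 8} — 8 values for 8 variables — and 7 appears only in C's list, so C = 7.
The 7 still-open variables together cover exactly {0, 1, 2, 3, 4, 5, 8} — 7 values for 7 variables — and 8 appears only in A's list, so A = 8.
The 6 still-open variables draw from only 6 values {0, 1, 2, 3, 4, 5}, so each is used; only D can be 3, hence D = 3.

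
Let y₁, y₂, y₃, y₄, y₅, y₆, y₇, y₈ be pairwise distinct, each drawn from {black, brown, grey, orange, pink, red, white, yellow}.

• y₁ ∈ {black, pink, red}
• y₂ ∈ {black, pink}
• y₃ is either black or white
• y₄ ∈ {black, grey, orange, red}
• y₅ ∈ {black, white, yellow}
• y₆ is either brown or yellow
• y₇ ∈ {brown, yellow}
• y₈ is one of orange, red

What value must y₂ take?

The 8 variables together cover exactly {black, brown, grey, orange, pink, red, white, yellow} — 8 values for 8 variables — and grey appears only in y₄'s list, so y₄ = grey.
Among the 7 still-open variables, orange fits only y₈ (and all 7 values in {black, brown, orange, pink, red, white, yellow} must be used), so y₈ = orange.
The 6 still-open variables together cover exactly {black, brown, pink, red, white, yellow} — 6 values for 6 variables — and red appears only in y₁'s list, so y₁ = red.
The 5 still-open variables draw from only 5 values {black, brown, pink, white, yellow}, so each is used; only y₂ can be pink, hence y₂ = pink.

pink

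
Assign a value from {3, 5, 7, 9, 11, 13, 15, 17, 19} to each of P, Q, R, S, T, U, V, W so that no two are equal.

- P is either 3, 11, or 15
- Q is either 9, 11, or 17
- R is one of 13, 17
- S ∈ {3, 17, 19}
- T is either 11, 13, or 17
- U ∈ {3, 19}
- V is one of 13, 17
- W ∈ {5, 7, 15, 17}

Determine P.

15

The 2 variables R and V are confined to {13, 17}, which locks those values in; drop them from Q, S, T, W.
T's domain is down to {11}, so T = 11. So P, Q can't be 11.
Q must be 9 (only option left).
The 2 variables S and U are confined to {3, 19}, which locks those values in; drop them from P.
So P = 15.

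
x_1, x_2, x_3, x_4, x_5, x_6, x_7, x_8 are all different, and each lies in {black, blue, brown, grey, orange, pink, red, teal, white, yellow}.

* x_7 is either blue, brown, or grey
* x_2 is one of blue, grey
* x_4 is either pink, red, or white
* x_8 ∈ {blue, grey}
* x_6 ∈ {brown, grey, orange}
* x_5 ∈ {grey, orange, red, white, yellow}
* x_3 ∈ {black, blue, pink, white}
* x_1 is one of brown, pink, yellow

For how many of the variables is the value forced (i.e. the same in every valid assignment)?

2

The 2 variables x_2 and x_8 are confined to {blue, grey}, which locks those values in; drop them from x_3, x_5, x_6, x_7.
x_7 has just one choice, so x_7 = brown. Eliminate brown elsewhere: x_1, x_6.
x_6 has just one choice, so x_6 = orange. Remove orange from x_5.
Determined: x_6=orange, x_7=brown. The other variables each still have more than one consistent value. That makes 2.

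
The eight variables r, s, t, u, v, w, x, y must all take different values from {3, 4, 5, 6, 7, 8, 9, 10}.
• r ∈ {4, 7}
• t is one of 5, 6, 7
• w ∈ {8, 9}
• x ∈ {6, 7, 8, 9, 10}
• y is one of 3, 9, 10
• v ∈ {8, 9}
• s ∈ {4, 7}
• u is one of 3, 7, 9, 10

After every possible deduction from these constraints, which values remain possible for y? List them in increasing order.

Among the 8 variables, 5 fits only t (and all 8 values in {3, 4, 5, 6, 7, 8, 9, 10} must be used), so t = 5.
The 7 still-open variables together cover exactly {3, 4, 6, 7, 8, 9, 10} — 7 values for 7 variables — and 6 appears only in x's list, so x = 6.
r and s between them cover only {4, 7} — a naked pair. Remove those values from u.
v and w between them cover only {8, 9} — a naked pair. Remove those values from u, y.
No further eliminations apply; y can still be any of 3, 10.

3, 10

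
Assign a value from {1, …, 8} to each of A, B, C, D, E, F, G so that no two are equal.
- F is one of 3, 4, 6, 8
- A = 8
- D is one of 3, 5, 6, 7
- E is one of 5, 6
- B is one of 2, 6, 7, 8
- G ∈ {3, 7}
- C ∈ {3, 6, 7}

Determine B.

2

A must be 8 (only option left). Strike 8 from B, F.
The 6 still-open variables together cover exactly {2, 3, 4, 5, 6, 7} — 6 values for 6 variables — and 2 appears only in B's list, so B = 2.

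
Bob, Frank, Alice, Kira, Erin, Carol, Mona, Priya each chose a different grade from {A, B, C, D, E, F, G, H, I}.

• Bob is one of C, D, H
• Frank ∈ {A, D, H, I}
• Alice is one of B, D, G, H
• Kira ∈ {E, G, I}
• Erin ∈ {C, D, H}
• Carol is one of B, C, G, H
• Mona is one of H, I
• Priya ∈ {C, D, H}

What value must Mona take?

I

The 8 variables draw from only 8 values {A, B, C, D, E, G, H, I}, so each is used; only Frank can be A, hence Frank = A.
Among the 7 still-open variables, E fits only Kira (and all 7 values in {B, C, D, E, G, H, I} must be used), so Kira = E.
The 6 still-open variables draw from only 6 values {B, C, D, G, H, I}, so each is used; only Mona can be I, hence Mona = I.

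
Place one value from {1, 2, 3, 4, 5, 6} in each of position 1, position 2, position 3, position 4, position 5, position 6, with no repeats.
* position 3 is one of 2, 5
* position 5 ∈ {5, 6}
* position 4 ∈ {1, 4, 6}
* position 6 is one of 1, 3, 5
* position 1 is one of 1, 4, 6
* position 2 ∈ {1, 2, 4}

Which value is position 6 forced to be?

3

The 6 variables draw from only 6 values {1, 2, 3, 4, 5, 6}, so each is used; only position 6 can be 3, hence position 6 = 3.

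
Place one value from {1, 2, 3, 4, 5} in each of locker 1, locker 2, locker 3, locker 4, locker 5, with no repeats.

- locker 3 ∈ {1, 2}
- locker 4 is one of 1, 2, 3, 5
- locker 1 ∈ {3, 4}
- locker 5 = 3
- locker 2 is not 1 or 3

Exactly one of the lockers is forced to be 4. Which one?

locker 1

locker 5's domain is down to {3}, so locker 5 = 3. Strike 3 from locker 1, locker 4.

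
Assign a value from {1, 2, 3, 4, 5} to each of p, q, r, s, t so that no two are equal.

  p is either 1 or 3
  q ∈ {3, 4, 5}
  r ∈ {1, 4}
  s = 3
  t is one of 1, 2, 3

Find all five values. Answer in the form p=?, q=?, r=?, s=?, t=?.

s has just one choice, so s = 3. Strike 3 from p, q, t.
p has just one choice, so p = 1. Strike 1 from r, t.
That leaves r = 4. Remove 4 from q.
t must be 2 (only option left).
q has just one choice, so q = 5.

p=1, q=5, r=4, s=3, t=2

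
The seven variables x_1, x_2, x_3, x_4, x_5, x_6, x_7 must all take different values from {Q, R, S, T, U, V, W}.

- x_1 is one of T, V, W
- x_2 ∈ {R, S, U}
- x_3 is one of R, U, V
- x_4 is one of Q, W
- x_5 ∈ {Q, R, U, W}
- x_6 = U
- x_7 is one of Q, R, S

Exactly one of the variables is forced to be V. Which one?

x_6's domain is down to {U}, so x_6 = U. Strike U from x_2, x_3, x_5.
The 6 still-open variables together cover exactly {Q, R, S, T, V, W} — 6 values for 6 variables — and T appears only in x_1's list, so x_1 = T.
The 5 still-open variables together cover exactly {Q, R, S, V, W} — 5 values for 5 variables — and V appears only in x_3's list, so x_3 = V.

x_3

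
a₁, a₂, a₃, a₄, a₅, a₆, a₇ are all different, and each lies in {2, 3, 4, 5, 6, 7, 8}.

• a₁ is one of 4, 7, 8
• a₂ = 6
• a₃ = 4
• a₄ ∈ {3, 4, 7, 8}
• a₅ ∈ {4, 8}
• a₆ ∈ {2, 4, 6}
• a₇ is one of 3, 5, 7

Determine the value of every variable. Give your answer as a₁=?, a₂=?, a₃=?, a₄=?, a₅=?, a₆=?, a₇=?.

a₁=7, a₂=6, a₃=4, a₄=3, a₅=8, a₆=2, a₇=5

a₂ has just one choice, so a₂ = 6. Strike 6 from a₆.
a₃ has just one choice, so a₃ = 4. Remove 4 from a₁, a₄, a₅, a₆.
a₅'s domain is down to {8}, so a₅ = 8. Eliminate 8 elsewhere: a₁, a₄.
a₆'s domain is down to {2}, so a₆ = 2.
a₁ must be 7 (only option left). Remove 7 from a₄, a₇.
a₄'s domain is down to {3}, so a₄ = 3. Strike 3 from a₇.
a₇ must be 5 (only option left).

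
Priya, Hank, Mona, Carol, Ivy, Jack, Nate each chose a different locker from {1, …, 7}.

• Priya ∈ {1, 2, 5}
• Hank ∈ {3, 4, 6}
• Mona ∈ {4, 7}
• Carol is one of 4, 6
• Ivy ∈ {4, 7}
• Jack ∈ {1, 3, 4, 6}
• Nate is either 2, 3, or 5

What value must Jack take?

The 2 variables Mona and Ivy are confined to {4, 7}, which locks those values in; drop them from Hank, Carol, Jack.
Carol must be 6 (only option left). Eliminate 6 elsewhere: Hank, Jack.
Hank must be 3 (only option left). So Jack, Nate can't be 3.
So Jack = 1.

1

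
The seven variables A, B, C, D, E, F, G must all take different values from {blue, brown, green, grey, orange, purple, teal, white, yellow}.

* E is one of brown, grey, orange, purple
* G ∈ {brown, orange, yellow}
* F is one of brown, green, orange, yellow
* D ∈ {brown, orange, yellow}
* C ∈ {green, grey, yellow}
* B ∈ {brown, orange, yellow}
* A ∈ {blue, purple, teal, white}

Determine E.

purple

B, D, G between them cover only {brown, orange, yellow} — a naked triple. Remove those values from C, E, F.
That leaves F = green. Strike green from C.
That leaves C = grey. Eliminate grey elsewhere: E.
So E = purple.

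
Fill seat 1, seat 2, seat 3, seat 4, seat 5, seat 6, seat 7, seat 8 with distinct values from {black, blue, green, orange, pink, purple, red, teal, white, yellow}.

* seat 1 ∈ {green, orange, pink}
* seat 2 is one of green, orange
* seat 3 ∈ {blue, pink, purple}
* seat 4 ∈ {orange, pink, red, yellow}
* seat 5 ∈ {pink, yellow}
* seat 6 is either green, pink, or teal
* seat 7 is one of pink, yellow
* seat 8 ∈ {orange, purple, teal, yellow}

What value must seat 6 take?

Among the 8 variables, blue fits only seat 3 (and all 8 values in {blue, green, orange, pink, purple, red, teal, yellow} must be used), so seat 3 = blue.
The 7 still-open variables draw from only 7 values {green, orange, pink, purple, red, teal, yellow}, so each is used; only seat 8 can be purple, hence seat 8 = purple.
The 6 still-open variables draw from only 6 values {green, orange, pink, red, teal, yellow}, so each is used; only seat 4 can be red, hence seat 4 = red.
The 5 still-open variables draw from only 5 values {green, orange, pink, teal, yellow}, so each is used; only seat 6 can be teal, hence seat 6 = teal.

teal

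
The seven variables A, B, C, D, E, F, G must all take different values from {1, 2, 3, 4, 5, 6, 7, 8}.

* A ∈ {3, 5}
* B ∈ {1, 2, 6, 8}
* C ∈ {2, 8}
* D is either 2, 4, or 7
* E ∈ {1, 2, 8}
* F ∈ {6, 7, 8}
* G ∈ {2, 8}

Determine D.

4

C and G between them cover only {2, 8} — a naked pair. Remove those values from B, D, E, F.
E's domain is down to {1}, so E = 1. Eliminate 1 elsewhere: B.
B's domain is down to {6}, so B = 6. Strike 6 from F.
F must be 7 (only option left). Remove 7 from D.
So D = 4.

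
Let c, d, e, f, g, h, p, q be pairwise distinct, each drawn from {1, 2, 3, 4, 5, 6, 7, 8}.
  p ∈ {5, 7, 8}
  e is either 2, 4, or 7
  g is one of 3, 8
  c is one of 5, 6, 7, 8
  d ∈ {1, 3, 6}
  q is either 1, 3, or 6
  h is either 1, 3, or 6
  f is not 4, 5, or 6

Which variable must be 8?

Among the 8 variables, 4 fits only e (and all 8 values in {1, 2, 3, 4, 5, 6, 7, 8} must be used), so e = 4.
The 7 still-open variables draw from only 7 values {1, 2, 3, 5, 6, 7, 8}, so each is used; only f can be 2, hence f = 2.
d, h, q share exactly the 3 values {1, 3, 6}; by pigeonhole those values go to them, so strike 1, 3, 6 from c, g.
So 8 goes to g.

g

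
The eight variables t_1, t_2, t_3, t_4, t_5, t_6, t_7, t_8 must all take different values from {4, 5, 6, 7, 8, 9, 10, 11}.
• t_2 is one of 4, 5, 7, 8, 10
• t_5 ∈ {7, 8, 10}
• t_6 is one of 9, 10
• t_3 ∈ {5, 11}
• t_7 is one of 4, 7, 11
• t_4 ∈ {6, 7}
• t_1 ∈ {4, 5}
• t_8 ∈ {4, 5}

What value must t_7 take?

7

The 8 variables together cover exactly {4, 5, 6, 7, 8, 9, 10, 11} — 8 values for 8 variables — and 6 appears only in t_4's list, so t_4 = 6.
The 7 still-open variables draw from only 7 values {4, 5, 7, 8, 9, 10, 11}, so each is used; only t_6 can be 9, hence t_6 = 9.
t_1 and t_8 share exactly the 2 values {4, 5}; by pigeonhole those values go to them, so strike 4, 5 from t_2, t_3, t_7.
t_3's domain is down to {11}, so t_3 = 11. Eliminate 11 elsewhere: t_7.
So t_7 = 7.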